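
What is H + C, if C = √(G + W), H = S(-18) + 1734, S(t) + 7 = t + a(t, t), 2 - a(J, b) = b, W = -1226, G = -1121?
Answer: 1729 + I*√2347 ≈ 1729.0 + 48.446*I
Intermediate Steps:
a(J, b) = 2 - b
S(t) = -5 (S(t) = -7 + (t + (2 - t)) = -7 + 2 = -5)
H = 1729 (H = -5 + 1734 = 1729)
C = I*√2347 (C = √(-1121 - 1226) = √(-2347) = I*√2347 ≈ 48.446*I)
H + C = 1729 + I*√2347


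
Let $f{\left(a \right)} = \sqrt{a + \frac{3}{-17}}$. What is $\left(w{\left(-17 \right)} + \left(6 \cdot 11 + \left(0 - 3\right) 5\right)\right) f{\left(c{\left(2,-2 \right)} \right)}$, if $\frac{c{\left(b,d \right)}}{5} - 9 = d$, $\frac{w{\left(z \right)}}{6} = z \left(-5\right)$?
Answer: $132 \sqrt{629} \approx 3310.5$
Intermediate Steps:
$w{\left(z \right)} = - 30 z$ ($w{\left(z \right)} = 6 z \left(-5\right) = 6 \left(- 5 z\right) = - 30 z$)
$c{\left(b,d \right)} = 45 + 5 d$
$f{\left(a \right)} = \sqrt{- \frac{3}{17} + a}$ ($f{\left(a \right)} = \sqrt{a + 3 \left(- \frac{1}{17}\right)} = \sqrt{a - \frac{3}{17}} = \sqrt{- \frac{3}{17} + a}$)
$\left(w{\left(-17 \right)} + \left(6 \cdot 11 + \left(0 - 3\right) 5\right)\right) f{\left(c{\left(2,-2 \right)} \right)} = \left(\left(-30\right) \left(-17\right) + \left(6 \cdot 11 + \left(0 - 3\right) 5\right)\right) \frac{\sqrt{-51 + 289 \left(45 + 5 \left(-2\right)\right)}}{17} = \left(510 + \left(66 - 15\right)\right) \frac{\sqrt{-51 + 289 \left(45 - 10\right)}}{17} = \left(510 + \left(66 - 15\right)\right) \frac{\sqrt{-51 + 289 \cdot 35}}{17} = \left(510 + 51\right) \frac{\sqrt{-51 + 10115}}{17} = 561 \frac{\sqrt{10064}}{17} = 561 \frac{4 \sqrt{629}}{17} = 132 \sqrt{629}$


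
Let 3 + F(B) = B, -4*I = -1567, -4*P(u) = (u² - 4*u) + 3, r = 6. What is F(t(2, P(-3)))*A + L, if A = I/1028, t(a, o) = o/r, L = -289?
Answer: -298659/1028 ≈ -290.52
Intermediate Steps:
P(u) = -¾ + u - u²/4 (P(u) = -((u² - 4*u) + 3)/4 = -(3 + u² - 4*u)/4 = -¾ + u - u²/4)
I = 1567/4 (I = -¼*(-1567) = 1567/4 ≈ 391.75)
t(a, o) = o/6
F(B) = -3 + B
A = 1567/4112 (A = (1567/4)/1028 = (1567/4)*(1/1028) = 1567/4112 ≈ 0.38108)
F(t(2, P(-3)))*A + L = (-3 + (-¾ - 3 - ¼*(-3)²)/6)*(1567/4112) - 289 = (-3 + (-¾ - 3 - ¼*9)/6)*(1567/4112) - 289 = (-3 + (-¾ - 3 - 9/4)/6)*(1567/4112) - 289 = (-3 + (⅙)*(-6))*(1567/4112) - 289 = (-3 - 1)*(1567/4112) - 289 = -4*1567/4112 - 289 = -1567/1028 - 289 = -298659/1028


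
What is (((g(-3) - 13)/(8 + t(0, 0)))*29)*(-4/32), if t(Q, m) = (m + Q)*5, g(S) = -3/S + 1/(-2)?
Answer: 725/128 ≈ 5.6641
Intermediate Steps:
g(S) = -½ - 3/S (g(S) = -3/S + 1*(-½) = -3/S - ½ = -½ - 3/S)
t(Q, m) = 5*Q + 5*m (t(Q, m) = (Q + m)*5 = 5*Q + 5*m)
(((g(-3) - 13)/(8 + t(0, 0)))*29)*(-4/32) = ((((½)*(-6 - 1*(-3))/(-3) - 13)/(8 + (5*0 + 5*0)))*29)*(-4/32) = ((((½)*(-⅓)*(-6 + 3) - 13)/(8 + (0 + 0)))*29)*(-4*1/32) = ((((½)*(-⅓)*(-3) - 13)/(8 + 0))*29)*(-⅛) = (((½ - 13)/8)*29)*(-⅛) = (-25/2*⅛*29)*(-⅛) = -25/16*29*(-⅛) = -725/16*(-⅛) = 725/128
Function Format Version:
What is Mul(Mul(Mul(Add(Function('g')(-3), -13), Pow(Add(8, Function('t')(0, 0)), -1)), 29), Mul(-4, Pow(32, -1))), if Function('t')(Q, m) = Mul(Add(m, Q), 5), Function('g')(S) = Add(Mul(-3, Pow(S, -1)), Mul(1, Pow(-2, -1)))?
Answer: Rational(725, 128) ≈ 5.6641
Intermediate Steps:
Function('g')(S) = Add(Rational(-1, 2), Mul(-3, Pow(S, -1))) (Function('g')(S) = Add(Mul(-3, Pow(S, -1)), Mul(1, Rational(-1, 2))) = Add(Mul(-3, Pow(S, -1)), Rational(-1, 2)) = Add(Rational(-1, 2), Mul(-3, Pow(S, -1))))
Function('t')(Q, m) = Add(Mul(5, Q), Mul(5, m)) (Function('t')(Q, m) = Mul(Add(Q, m), 5) = Add(Mul(5, Q), Mul(5, m)))
Mul(Mul(Mul(Add(Function('g')(-3), -13), Pow(Add(8, Function('t')(0, 0)), -1)), 29), Mul(-4, Pow(32, -1))) = Mul(Mul(Mul(Add(Mul(Rational(1, 2), Pow(-3, -1), Add(-6, Mul(-1, -3))), -13), Pow(Add(8, Add(Mul(5, 0), Mul(5, 0))), -1)), 29), Mul(-4, Pow(32, -1))) = Mul(Mul(Mul(Add(Mul(Rational(1, 2), Rational(-1, 3), Add(-6, 3)), -13), Pow(Add(8, Add(0, 0)), -1)), 29), Mul(-4, Rational(1, 32))) = Mul(Mul(Mul(Add(Mul(Rational(1, 2), Rational(-1, 3), -3), -13), Pow(Add(8, 0), -1)), 29), Rational(-1, 8)) = Mul(Mul(Mul(Add(Rational(1, 2), -13), Pow(8, -1)), 29), Rational(-1, 8)) = Mul(Mul(Mul(Rational(-25, 2), Rational(1, 8)), 29), Rational(-1, 8)) = Mul(Mul(Rational(-25, 16), 29), Rational(-1, 8)) = Mul(Rational(-725, 16), Rational(-1, 8)) = Rational(725, 128)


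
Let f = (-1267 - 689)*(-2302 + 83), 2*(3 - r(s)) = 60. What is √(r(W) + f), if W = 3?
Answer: √4340337 ≈ 2083.3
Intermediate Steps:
r(s) = -27 (r(s) = 3 - ½*60 = 3 - 30 = -27)
f = 4340364 (f = -1956*(-2219) = 4340364)
√(r(W) + f) = √(-27 + 4340364) = √4340337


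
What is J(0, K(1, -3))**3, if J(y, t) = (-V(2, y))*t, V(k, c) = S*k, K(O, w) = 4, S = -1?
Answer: 512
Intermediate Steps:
V(k, c) = -k
J(y, t) = 2*t (J(y, t) = (-(-1)*2)*t = (-1*(-2))*t = 2*t)
J(0, K(1, -3))**3 = (2*4)**3 = 8**3 = 512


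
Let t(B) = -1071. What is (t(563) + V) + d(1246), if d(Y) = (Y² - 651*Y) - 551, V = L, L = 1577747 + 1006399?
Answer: 3323894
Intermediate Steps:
L = 2584146
V = 2584146
d(Y) = -551 + Y² - 651*Y
(t(563) + V) + d(1246) = (-1071 + 2584146) + (-551 + 1246² - 651*1246) = 2583075 + (-551 + 1552516 - 811146) = 2583075 + 740819 = 3323894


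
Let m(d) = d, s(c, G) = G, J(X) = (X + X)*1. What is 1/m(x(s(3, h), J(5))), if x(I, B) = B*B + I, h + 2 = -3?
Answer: 1/95 ≈ 0.010526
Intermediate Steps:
J(X) = 2*X (J(X) = (2*X)*1 = 2*X)
h = -5 (h = -2 - 3 = -5)
x(I, B) = I + B² (x(I, B) = B² + I = I + B²)
1/m(x(s(3, h), J(5))) = 1/(-5 + (2*5)²) = 1/(-5 + 10²) = 1/(-5 + 100) = 1/95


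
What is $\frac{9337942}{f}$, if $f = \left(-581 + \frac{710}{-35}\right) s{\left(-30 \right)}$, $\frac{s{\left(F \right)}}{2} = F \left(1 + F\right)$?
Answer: $- \frac{1126993}{126270} \approx -8.9253$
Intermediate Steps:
$s{\left(F \right)} = 2 F \left(1 + F\right)$
$f = - \frac{7323660}{7}$ ($f = \left(-581 + \frac{710}{-35}\right) 2 \left(-30\right) \left(1 - 30\right) = \left(-581 + 710 \left(- \frac{1}{35}\right)\right) 2 \left(-30\right) \left(-29\right) = \left(-581 - \frac{142}{7}\right) 1740 = \left(- \frac{4209}{7}\right) 1740 = - \frac{7323660}{7} \approx -1.0462 \cdot 10^{6}$)
$\frac{9337942}{f} = \frac{9337942}{- \frac{7323660}{7}} = 9337942 \left(- \frac{7}{7323660}\right) = - \frac{1126993}{126270}$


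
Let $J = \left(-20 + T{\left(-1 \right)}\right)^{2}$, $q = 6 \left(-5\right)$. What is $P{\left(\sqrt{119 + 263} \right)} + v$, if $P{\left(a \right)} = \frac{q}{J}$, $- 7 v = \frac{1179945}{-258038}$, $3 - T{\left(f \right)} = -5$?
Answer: $\frac{9643675}{21675192} \approx 0.44492$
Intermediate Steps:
$T{\left(f \right)} = 8$ ($T{\left(f \right)} = 3 - -5 = 3 + 5 = 8$)
$q = -30$
$J = 144$ ($J = \left(-20 + 8\right)^{2} = \left(-12\right)^{2} = 144$)
$v = \frac{1179945}{1806266}$ ($v = - \frac{1179945 \frac{1}{-258038}}{7} = - \frac{1179945 \left(- \frac{1}{258038}\right)}{7} = \left(- \frac{1}{7}\right) \left(- \frac{1179945}{258038}\right) = \frac{1179945}{1806266} \approx 0.65325$)
$P{\left(a \right)} = - \frac{5}{24}$ ($P{\left(a \right)} = - \frac{30}{144} = \left(-30\right) \frac{1}{144} = - \frac{5}{24}$)
$P{\left(\sqrt{119 + 263} \right)} + v = - \frac{5}{24} + \frac{1179945}{1806266} = \frac{9643675}{21675192}$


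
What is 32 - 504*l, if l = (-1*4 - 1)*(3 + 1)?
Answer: 10112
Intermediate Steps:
l = -20 (l = (-4 - 1)*4 = -5*4 = -20)
32 - 504*l = 32 - 504*(-20) = 32 - 42*(-240) = 32 + 10080 = 10112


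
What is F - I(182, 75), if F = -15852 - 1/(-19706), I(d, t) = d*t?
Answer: -581366411/19706 ≈ -29502.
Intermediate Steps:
F = -312379511/19706 (F = -15852 - 1*(-1/19706) = -15852 + 1/19706 = -312379511/19706 ≈ -15852.)
F - I(182, 75) = -312379511/19706 - 182*75 = -312379511/19706 - 1*13650 = -312379511/19706 - 13650 = -581366411/19706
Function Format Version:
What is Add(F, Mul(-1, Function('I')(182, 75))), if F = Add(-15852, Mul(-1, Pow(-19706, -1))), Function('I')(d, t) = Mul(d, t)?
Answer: Rational(-581366411, 19706) ≈ -29502.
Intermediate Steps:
F = Rational(-312379511, 19706) (F = Add(-15852, Mul(-1, Rational(-1, 19706))) = Add(-15852, Rational(1, 19706)) = Rational(-312379511, 19706) ≈ -15852.)
Add(F, Mul(-1, Function('I')(182, 75))) = Add(Rational(-312379511, 19706), Mul(-1, Mul(182, 75))) = Add(Rational(-312379511, 19706), Mul(-1, 13650)) = Add(Rational(-312379511, 19706), -13650) = Rational(-581366411, 19706)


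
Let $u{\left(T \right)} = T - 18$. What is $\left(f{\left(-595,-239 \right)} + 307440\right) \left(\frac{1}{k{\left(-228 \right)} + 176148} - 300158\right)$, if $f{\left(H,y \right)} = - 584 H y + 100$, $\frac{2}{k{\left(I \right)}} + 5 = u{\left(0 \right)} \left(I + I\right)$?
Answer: $\frac{17942659572434956205850}{722471023} \approx 2.4835 \cdot 10^{13}$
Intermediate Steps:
$u{\left(T \right)} = -18 + T$
$k{\left(I \right)} = \frac{2}{-5 - 36 I}$ ($k{\left(I \right)} = \frac{2}{-5 + \left(-18 + 0\right) \left(I + I\right)} = \frac{2}{-5 - 18 \cdot 2 I} = \frac{2}{-5 - 36 I}$)
$f{\left(H,y \right)} = 100 - 584 H y$ ($f{\left(H,y \right)} = - 584 H y + 100 = 100 - 584 H y$)
$\left(f{\left(-595,-239 \right)} + 307440\right) \left(\frac{1}{k{\left(-228 \right)} + 176148} - 300158\right) = \left(\left(100 - \left(-347480\right) \left(-239\right)\right) + 307440\right) \left(\frac{1}{\frac{2}{-5 - -8208} + 176148} - 300158\right) = \left(\left(100 - 83047720\right) + 307440\right) \left(\frac{1}{\frac{2}{-5 + 8208} + 176148} - 300158\right) = \left(-83047620 + 307440\right) \left(\frac{1}{\frac{2}{8203} + 176148} - 300158\right) = - 82740180 \left(\frac{1}{2 \cdot \frac{1}{8203} + 176148} - 300158\right) = - 82740180 \left(\frac{1}{\frac{2}{8203} + 176148} - 300158\right) = - 82740180 \left(\frac{1}{\frac{1444942046}{8203}} - 300158\right) = - 82740180 \left(\frac{8203}{1444942046} - 300158\right) = \left(-82740180\right) \left(- \frac{433710914635065}{1444942046}\right) = \frac{17942659572434956205850}{722471023}$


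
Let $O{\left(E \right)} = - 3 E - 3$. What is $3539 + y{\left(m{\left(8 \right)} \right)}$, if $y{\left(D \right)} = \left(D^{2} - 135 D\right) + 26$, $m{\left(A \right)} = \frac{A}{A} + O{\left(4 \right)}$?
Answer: $5651$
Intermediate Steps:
$O{\left(E \right)} = -3 - 3 E$
$m{\left(A \right)} = -14$ ($m{\left(A \right)} = \frac{A}{A} - 15 = 1 - 15 = -14$)
$y{\left(D \right)} = 26 + D^{2} - 135 D$
$3539 + y{\left(m{\left(8 \right)} \right)} = 3539 + \left(26 + \left(-14\right)^{2} - -1890\right) = 3539 + \left(26 + 196 + 1890\right) = 3539 + 2112 = 5651$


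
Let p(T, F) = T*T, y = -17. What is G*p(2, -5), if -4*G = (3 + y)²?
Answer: -196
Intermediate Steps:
p(T, F) = T²
G = -49 (G = -(3 - 17)²/4 = -¼*(-14)² = -¼*196 = -49)
G*p(2, -5) = -49*2² = -49*4 = -196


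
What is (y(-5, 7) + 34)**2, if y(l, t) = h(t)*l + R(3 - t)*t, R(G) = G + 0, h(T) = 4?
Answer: 196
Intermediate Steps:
R(G) = G
y(l, t) = 4*l + t*(3 - t) (y(l, t) = 4*l + (3 - t)*t = 4*l + t*(3 - t))
(y(-5, 7) + 34)**2 = ((4*(-5) - 1*7*(-3 + 7)) + 34)**2 = ((-20 - 1*7*4) + 34)**2 = ((-20 - 28) + 34)**2 = (-48 + 34)**2 = (-14)**2 = 196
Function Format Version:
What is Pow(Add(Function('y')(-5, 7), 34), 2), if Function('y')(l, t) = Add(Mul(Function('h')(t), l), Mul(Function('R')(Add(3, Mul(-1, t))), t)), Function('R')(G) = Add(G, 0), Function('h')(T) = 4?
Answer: 196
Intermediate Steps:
Function('R')(G) = G
Function('y')(l, t) = Add(Mul(4, l), Mul(t, Add(3, Mul(-1, t)))) (Function('y')(l, t) = Add(Mul(4, l), Mul(Add(3, Mul(-1, t)), t)) = Add(Mul(4, l), Mul(t, Add(3, Mul(-1, t)))))
Pow(Add(Function('y')(-5, 7), 34), 2) = Pow(Add(Add(Mul(4, -5), Mul(-1, 7, Add(-3, 7))), 34), 2) = Pow(Add(Add(-20, Mul(-1, 7, 4)), 34), 2) = Pow(Add(Add(-20, -28), 34), 2) = Pow(Add(-48, 34), 2) = Pow(-14, 2) = 196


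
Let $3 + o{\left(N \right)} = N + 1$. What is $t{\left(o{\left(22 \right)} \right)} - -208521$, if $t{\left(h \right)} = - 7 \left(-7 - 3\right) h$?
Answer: $209921$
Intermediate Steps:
$o{\left(N \right)} = -2 + N$ ($o{\left(N \right)} = -3 + \left(N + 1\right) = -3 + \left(1 + N\right) = -2 + N$)
$t{\left(h \right)} = 70 h$ ($t{\left(h \right)} = \left(-7\right) \left(-10\right) h = 70 h$)
$t{\left(o{\left(22 \right)} \right)} - -208521 = 70 \left(-2 + 22\right) - -208521 = 70 \cdot 20 + 208521 = 1400 + 208521 = 209921$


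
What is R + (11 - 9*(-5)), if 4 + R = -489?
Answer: -437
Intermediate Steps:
R = -493 (R = -4 - 489 = -493)
R + (11 - 9*(-5)) = -493 + (11 - 9*(-5)) = -493 + (11 + 45) = -493 + 56 = -437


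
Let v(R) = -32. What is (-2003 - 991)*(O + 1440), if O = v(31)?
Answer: -4215552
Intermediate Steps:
O = -32
(-2003 - 991)*(O + 1440) = (-2003 - 991)*(-32 + 1440) = -2994*1408 = -4215552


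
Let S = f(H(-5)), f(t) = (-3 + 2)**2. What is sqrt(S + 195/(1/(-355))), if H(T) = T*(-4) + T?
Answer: 2*I*sqrt(17306) ≈ 263.1*I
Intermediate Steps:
H(T) = -3*T (H(T) = -4*T + T = -3*T)
f(t) = 1 (f(t) = (-1)**2 = 1)
S = 1
sqrt(S + 195/(1/(-355))) = sqrt(1 + 195/(1/(-355))) = sqrt(1 + 195/(-1/355)) = sqrt(1 + 195*(-355)) = sqrt(1 - 69225) = sqrt(-69224) = 2*I*sqrt(17306)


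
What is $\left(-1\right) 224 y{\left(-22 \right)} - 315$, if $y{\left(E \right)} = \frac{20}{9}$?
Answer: $- \frac{7315}{9} \approx -812.78$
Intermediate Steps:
$y{\left(E \right)} = \frac{20}{9}$ ($y{\left(E \right)} = 20 \cdot \frac{1}{9} = \frac{20}{9}$)
$\left(-1\right) 224 y{\left(-22 \right)} - 315 = \left(-1\right) 224 \cdot \frac{20}{9} - 315 = \left(-224\right) \frac{20}{9} - 315 = - \frac{4480}{9} - 315 = - \frac{7315}{9}$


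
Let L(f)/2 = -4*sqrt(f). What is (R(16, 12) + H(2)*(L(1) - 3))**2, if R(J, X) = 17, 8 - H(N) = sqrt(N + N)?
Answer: 2401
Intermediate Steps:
L(f) = -8*sqrt(f) (L(f) = 2*(-4*sqrt(f)) = -8*sqrt(f))
H(N) = 8 - sqrt(2)*sqrt(N) (H(N) = 8 - sqrt(N + N) = 8 - sqrt(2*N) = 8 - sqrt(2)*sqrt(N))
(R(16, 12) + H(2)*(L(1) - 3))**2 = (17 + (8 - sqrt(2)*sqrt(2))*(-8*sqrt(1) - 3))**2 = (17 + (8 - 2)*(-8*1 - 3))**2 = (17 + 6*(-8 - 3))**2 = (17 + 6*(-11))**2 = (17 - 66)**2 = (-49)**2 = 2401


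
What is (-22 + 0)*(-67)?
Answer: 1474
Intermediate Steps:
(-22 + 0)*(-67) = -22*(-67) = 1474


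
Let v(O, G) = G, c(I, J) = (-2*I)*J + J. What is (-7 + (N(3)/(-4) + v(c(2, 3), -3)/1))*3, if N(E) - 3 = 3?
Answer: -69/2 ≈ -34.500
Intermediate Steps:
c(I, J) = J - 2*I*J (c(I, J) = -2*I*J + J = J - 2*I*J)
N(E) = 6 (N(E) = 3 + 3 = 6)
(-7 + (N(3)/(-4) + v(c(2, 3), -3)/1))*3 = (-7 + (6/(-4) - 3/1))*3 = (-7 + (6*(-¼) - 3*1))*3 = (-7 + (-3/2 - 3))*3 = (-7 - 9/2)*3 = -23/2*3 = -69/2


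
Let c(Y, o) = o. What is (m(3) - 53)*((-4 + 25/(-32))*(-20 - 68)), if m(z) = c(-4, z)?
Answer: -42075/2 ≈ -21038.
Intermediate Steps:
m(z) = z
(m(3) - 53)*((-4 + 25/(-32))*(-20 - 68)) = (3 - 53)*((-4 + 25/(-32))*(-20 - 68)) = -50*(-4 + 25*(-1/32))*(-88) = -50*(-4 - 25/32)*(-88) = -(-3825)*(-88)/16 = -50*1683/4 = -42075/2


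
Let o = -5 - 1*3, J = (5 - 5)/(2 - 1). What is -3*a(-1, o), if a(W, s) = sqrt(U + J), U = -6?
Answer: -3*I*sqrt(6) ≈ -7.3485*I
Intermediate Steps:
J = 0 (J = 0/1 = 0*1 = 0)
o = -8 (o = -5 - 3 = -8)
a(W, s) = I*sqrt(6) (a(W, s) = sqrt(-6 + 0) = sqrt(-6) = I*sqrt(6))
-3*a(-1, o) = -3*I*sqrt(6)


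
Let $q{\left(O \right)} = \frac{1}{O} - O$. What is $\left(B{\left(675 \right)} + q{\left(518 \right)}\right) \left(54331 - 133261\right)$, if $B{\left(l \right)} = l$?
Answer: $- \frac{3209570055}{259} \approx -1.2392 \cdot 10^{7}$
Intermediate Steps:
$\left(B{\left(675 \right)} + q{\left(518 \right)}\right) \left(54331 - 133261\right) = \left(675 + \left(\frac{1}{518} - 518\right)\right) \left(54331 - 133261\right) = \left(675 + \left(\frac{1}{518} - 518\right)\right) \left(-78930\right) = \left(675 - \frac{268323}{518}\right) \left(-78930\right) = \frac{81327}{518} \left(-78930\right) = - \frac{3209570055}{259}$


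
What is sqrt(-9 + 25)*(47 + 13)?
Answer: 240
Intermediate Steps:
sqrt(-9 + 25)*(47 + 13) = sqrt(16)*60 = 4*60 = 240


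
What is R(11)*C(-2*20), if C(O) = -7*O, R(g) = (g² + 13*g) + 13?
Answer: 77560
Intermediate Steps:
R(g) = 13 + g² + 13*g
R(11)*C(-2*20) = (13 + 11² + 13*11)*(-(-14)*20) = (13 + 121 + 143)*(-7*(-40)) = 277*280 = 77560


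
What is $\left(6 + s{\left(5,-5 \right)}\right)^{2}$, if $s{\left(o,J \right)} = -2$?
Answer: $16$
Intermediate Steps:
$\left(6 + s{\left(5,-5 \right)}\right)^{2} = \left(6 - 2\right)^{2} = 4^{2} = 16$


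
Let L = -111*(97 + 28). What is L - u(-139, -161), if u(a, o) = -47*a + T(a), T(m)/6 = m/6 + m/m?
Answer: -20275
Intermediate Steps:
L = -13875 (L = -111*125 = -13875)
T(m) = 6 + m (T(m) = 6*(m/6 + m/m) = 6*(m*(⅙) + 1) = 6*(m/6 + 1) = 6*(1 + m/6) = 6 + m)
u(a, o) = 6 - 46*a (u(a, o) = -47*a + (6 + a) = 6 - 46*a)
L - u(-139, -161) = -13875 - (6 - 46*(-139)) = -13875 - (6 + 6394) = -13875 - 1*6400 = -13875 - 6400 = -20275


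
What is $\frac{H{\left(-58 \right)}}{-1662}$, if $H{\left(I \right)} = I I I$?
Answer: $\frac{97556}{831} \approx 117.4$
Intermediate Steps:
$H{\left(I \right)} = I^{3}$ ($H{\left(I \right)} = I^{2} I = I^{3}$)
$\frac{H{\left(-58 \right)}}{-1662} = \frac{\left(-58\right)^{3}}{-1662} = \left(-195112\right) \left(- \frac{1}{1662}\right) = \frac{97556}{831}$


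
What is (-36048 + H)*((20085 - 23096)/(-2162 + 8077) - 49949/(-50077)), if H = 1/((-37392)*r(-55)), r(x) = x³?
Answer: -4055327095163393148689/230340247358471250 ≈ -17606.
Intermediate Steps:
H = 1/6221094000 (H = 1/((-37392)*((-55)³)) = -1/37392/(-166375) = -1/37392*(-1/166375) = 1/6221094000 ≈ 1.6074e-10)
(-36048 + H)*((20085 - 23096)/(-2162 + 8077) - 49949/(-50077)) = (-36048 + 1/6221094000)*((20085 - 23096)/(-2162 + 8077) - 49949/(-50077)) = -224257996511999*(-3011/5915 - 49949*(-1/50077))/6221094000 = -224257996511999*(-3011*1/5915 + 49949/50077)/6221094000 = -224257996511999*(-3011/5915 + 49949/50077)/6221094000 = -224257996511999/6221094000*144666488/296205455 = -4055327095163393148689/230340247358471250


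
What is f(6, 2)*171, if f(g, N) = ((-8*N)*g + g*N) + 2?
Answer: -14022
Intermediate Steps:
f(g, N) = 2 - 7*N*g (f(g, N) = (-8*N*g + N*g) + 2 = -7*N*g + 2 = 2 - 7*N*g)
f(6, 2)*171 = (2 - 7*2*6)*171 = (2 - 84)*171 = -82*171 = -14022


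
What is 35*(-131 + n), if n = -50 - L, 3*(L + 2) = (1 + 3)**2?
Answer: -19355/3 ≈ -6451.7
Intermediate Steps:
L = 10/3 (L = -2 + (1 + 3)**2/3 = -2 + (1/3)*4**2 = -2 + (1/3)*16 = -2 + 16/3 = 10/3 ≈ 3.3333)
n = -160/3 (n = -50 - 1*10/3 = -50 - 10/3 = -160/3 ≈ -53.333)
35*(-131 + n) = 35*(-131 - 160/3) = 35*(-553/3) = -19355/3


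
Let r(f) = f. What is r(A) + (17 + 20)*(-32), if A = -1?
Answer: -1185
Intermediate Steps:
r(A) + (17 + 20)*(-32) = -1 + (17 + 20)*(-32) = -1 + 37*(-32) = -1 - 1184 = -1185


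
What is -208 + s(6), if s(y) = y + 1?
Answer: -201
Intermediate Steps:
s(y) = 1 + y
-208 + s(6) = -208 + (1 + 6) = -208 + 7 = -201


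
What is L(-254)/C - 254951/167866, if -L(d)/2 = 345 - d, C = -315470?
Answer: -40114144251/26478343510 ≈ -1.5150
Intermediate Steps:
L(d) = -690 + 2*d (L(d) = -2*(345 - d) = -690 + 2*d)
L(-254)/C - 254951/167866 = (-690 + 2*(-254))/(-315470) - 254951/167866 = (-690 - 508)*(-1/315470) - 254951*1/167866 = -1198*(-1/315470) - 254951/167866 = 599/157735 - 254951/167866 = -40114144251/26478343510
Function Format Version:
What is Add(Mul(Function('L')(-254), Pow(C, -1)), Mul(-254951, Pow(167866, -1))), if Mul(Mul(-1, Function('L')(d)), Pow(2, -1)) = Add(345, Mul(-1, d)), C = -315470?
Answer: Rational(-40114144251, 26478343510) ≈ -1.5150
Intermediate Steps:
Function('L')(d) = Add(-690, Mul(2, d)) (Function('L')(d) = Mul(-2, Add(345, Mul(-1, d))) = Add(-690, Mul(2, d)))
Add(Mul(Function('L')(-254), Pow(C, -1)), Mul(-254951, Pow(167866, -1))) = Add(Mul(Add(-690, Mul(2, -254)), Pow(-315470, -1)), Mul(-254951, Pow(167866, -1))) = Add(Mul(Add(-690, -508), Rational(-1, 315470)), Mul(-254951, Rational(1, 167866))) = Add(Mul(-1198, Rational(-1, 315470)), Rational(-254951, 167866)) = Add(Rational(599, 157735), Rational(-254951, 167866)) = Rational(-40114144251, 26478343510)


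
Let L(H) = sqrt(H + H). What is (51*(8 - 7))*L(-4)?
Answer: 102*I*sqrt(2) ≈ 144.25*I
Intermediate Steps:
L(H) = sqrt(2)*sqrt(H) (L(H) = sqrt(2*H) = sqrt(2)*sqrt(H))
(51*(8 - 7))*L(-4) = (51*(8 - 7))*(sqrt(2)*sqrt(-4)) = (51*1)*(sqrt(2)*(2*I)) = 51*(2*I*sqrt(2)) = 102*I*sqrt(2)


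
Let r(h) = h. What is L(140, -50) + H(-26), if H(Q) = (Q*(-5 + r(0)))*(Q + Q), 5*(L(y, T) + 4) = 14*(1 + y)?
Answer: -31846/5 ≈ -6369.2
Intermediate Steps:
L(y, T) = -6/5 + 14*y/5 (L(y, T) = -4 + (14*(1 + y))/5 = -4 + (14 + 14*y)/5 = -4 + (14/5 + 14*y/5) = -6/5 + 14*y/5)
H(Q) = -10*Q**2 (H(Q) = (Q*(-5 + 0))*(Q + Q) = (Q*(-5))*(2*Q) = (-5*Q)*(2*Q) = -10*Q**2)
L(140, -50) + H(-26) = (-6/5 + (14/5)*140) - 10*(-26)**2 = (-6/5 + 392) - 10*676 = 1954/5 - 6760 = -31846/5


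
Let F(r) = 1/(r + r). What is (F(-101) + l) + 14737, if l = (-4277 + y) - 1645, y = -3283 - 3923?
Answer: 325017/202 ≈ 1609.0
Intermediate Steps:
y = -7206
F(r) = 1/(2*r)
l = -13128 (l = (-4277 - 7206) - 1645 = -11483 - 1645 = -13128)
(F(-101) + l) + 14737 = ((1/2)/(-101) - 13128) + 14737 = ((1/2)*(-1/101) - 13128) + 14737 = (-1/202 - 13128) + 14737 = -2651857/202 + 14737 = 325017/202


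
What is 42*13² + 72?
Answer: 7170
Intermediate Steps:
42*13² + 72 = 42*169 + 72 = 7098 + 72 = 7170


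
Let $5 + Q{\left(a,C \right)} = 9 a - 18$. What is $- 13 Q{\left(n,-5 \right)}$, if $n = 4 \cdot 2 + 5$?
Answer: $-1222$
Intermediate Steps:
$n = 13$ ($n = 8 + 5 = 13$)
$Q{\left(a,C \right)} = -23 + 9 a$ ($Q{\left(a,C \right)} = -5 + \left(9 a - 18\right) = -5 + \left(-18 + 9 a\right) = -23 + 9 a$)
$- 13 Q{\left(n,-5 \right)} = - 13 \left(-23 + 9 \cdot 13\right) = - 13 \left(-23 + 117\right) = \left(-13\right) 94 = -1222$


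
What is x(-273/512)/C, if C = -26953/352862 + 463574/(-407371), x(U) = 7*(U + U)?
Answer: 4430614842381/720753628288 ≈ 6.1472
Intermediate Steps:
x(U) = 14*U (x(U) = 7*(2*U) = 14*U)
C = -5630887721/4636959542 (C = -26953*1/352862 + 463574*(-1/407371) = -26953/352862 - 14954/13141 = -5630887721/4636959542 ≈ -1.2143)
x(-273/512)/C = (14*(-273/512))/(-5630887721/4636959542) = (14*(-273*1/512))*(-4636959542/5630887721) = (14*(-273/512))*(-4636959542/5630887721) = -1911/256*(-4636959542/5630887721) = 4430614842381/720753628288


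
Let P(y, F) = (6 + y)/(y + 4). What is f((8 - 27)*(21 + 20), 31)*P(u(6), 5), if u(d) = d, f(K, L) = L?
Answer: 186/5 ≈ 37.200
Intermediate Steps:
P(y, F) = (6 + y)/(4 + y)
f((8 - 27)*(21 + 20), 31)*P(u(6), 5) = 31*((6 + 6)/(4 + 6)) = 31*(12/10) = 31*((1/10)*12) = 31*(6/5) = 186/5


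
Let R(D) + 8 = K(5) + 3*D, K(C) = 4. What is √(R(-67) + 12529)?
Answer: 2*√3081 ≈ 111.01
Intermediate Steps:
R(D) = -4 + 3*D (R(D) = -8 + (4 + 3*D) = -4 + 3*D)
√(R(-67) + 12529) = √((-4 + 3*(-67)) + 12529) = √((-4 - 201) + 12529) = √(-205 + 12529) = √12324 = 2*√3081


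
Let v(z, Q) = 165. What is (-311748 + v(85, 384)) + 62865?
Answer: -248718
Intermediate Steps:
(-311748 + v(85, 384)) + 62865 = (-311748 + 165) + 62865 = -311583 + 62865 = -248718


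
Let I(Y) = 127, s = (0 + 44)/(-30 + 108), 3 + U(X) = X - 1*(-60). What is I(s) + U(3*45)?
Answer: 319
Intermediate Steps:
U(X) = 57 + X (U(X) = -3 + (X - 1*(-60)) = -3 + (X + 60) = -3 + (60 + X) = 57 + X)
s = 22/39 (s = 44/78 = 44*(1/78) = 22/39 ≈ 0.56410)
I(s) + U(3*45) = 127 + (57 + 3*45) = 127 + (57 + 135) = 127 + 192 = 319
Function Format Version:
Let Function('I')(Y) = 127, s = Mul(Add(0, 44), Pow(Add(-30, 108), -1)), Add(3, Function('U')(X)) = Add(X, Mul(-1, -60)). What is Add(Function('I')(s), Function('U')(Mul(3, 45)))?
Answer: 319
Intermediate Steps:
Function('U')(X) = Add(57, X) (Function('U')(X) = Add(-3, Add(X, Mul(-1, -60))) = Add(-3, Add(X, 60)) = Add(-3, Add(60, X)) = Add(57, X))
s = Rational(22, 39) (s = Mul(44, Pow(78, -1)) = Mul(44, Rational(1, 78)) = Rational(22, 39) ≈ 0.56410)
Add(Function('I')(s), Function('U')(Mul(3, 45))) = Add(127, Add(57, Mul(3, 45))) = Add(127, Add(57, 135)) = Add(127, 192) = 319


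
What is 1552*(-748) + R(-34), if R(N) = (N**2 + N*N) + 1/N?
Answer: -39391857/34 ≈ -1.1586e+6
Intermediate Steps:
R(N) = 1/N + 2*N**2 (R(N) = (N**2 + N**2) + 1/N = 2*N**2 + 1/N = 1/N + 2*N**2)
1552*(-748) + R(-34) = 1552*(-748) + (1 + 2*(-34)**3)/(-34) = -1160896 - (1 + 2*(-39304))/34 = -1160896 - (1 - 78608)/34 = -1160896 - 1/34*(-78607) = -1160896 + 78607/34 = -39391857/34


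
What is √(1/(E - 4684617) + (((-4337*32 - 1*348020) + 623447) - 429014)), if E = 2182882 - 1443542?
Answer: 2*I*√1137704047575977434/3945277 ≈ 540.71*I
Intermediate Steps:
E = 739340
√(1/(E - 4684617) + (((-4337*32 - 1*348020) + 623447) - 429014)) = √(1/(739340 - 4684617) + (((-4337*32 - 1*348020) + 623447) - 429014)) = √(1/(-3945277) + (((-138784 - 348020) + 623447) - 429014)) = √(-1/3945277 + ((-486804 + 623447) - 429014)) = √(-1/3945277 + (136643 - 429014)) = √(-1/3945277 - 292371) = √(-1153484581768/3945277) = 2*I*√1137704047575977434/3945277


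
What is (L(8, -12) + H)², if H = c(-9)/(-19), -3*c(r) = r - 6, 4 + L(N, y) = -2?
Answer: 14161/361 ≈ 39.227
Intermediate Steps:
L(N, y) = -6 (L(N, y) = -4 - 2 = -6)
c(r) = 2 - r/3 (c(r) = -(r - 6)/3 = -(-6 + r)/3 = 2 - r/3)
H = -5/19 (H = (2 - ⅓*(-9))/(-19) = (2 + 3)*(-1/19) = 5*(-1/19) = -5/19 ≈ -0.26316)
(L(8, -12) + H)² = (-6 - 5/19)² = (-119/19)² = 14161/361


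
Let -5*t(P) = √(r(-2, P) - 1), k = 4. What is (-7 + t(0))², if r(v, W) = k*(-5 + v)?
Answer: (35 + I*√29)²/25 ≈ 47.84 + 15.078*I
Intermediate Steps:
r(v, W) = -20 + 4*v (r(v, W) = 4*(-5 + v) = -20 + 4*v)
t(P) = -I*√29/5 (t(P) = -√((-20 + 4*(-2)) - 1)/5 = -√((-20 - 8) - 1)/5 = -√(-28 - 1)/5 = -I*√29/5)
(-7 + t(0))² = (-7 - I*√29/5)²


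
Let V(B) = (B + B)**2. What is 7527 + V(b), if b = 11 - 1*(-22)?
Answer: 11883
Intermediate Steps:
b = 33 (b = 11 + 22 = 33)
V(B) = 4*B**2 (V(B) = (2*B)**2 = 4*B**2)
7527 + V(b) = 7527 + 4*33**2 = 7527 + 4*1089 = 7527 + 4356 = 11883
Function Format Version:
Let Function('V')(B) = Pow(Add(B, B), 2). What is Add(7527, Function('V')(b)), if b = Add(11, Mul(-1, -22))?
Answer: 11883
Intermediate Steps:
b = 33 (b = Add(11, 22) = 33)
Function('V')(B) = Mul(4, Pow(B, 2)) (Function('V')(B) = Pow(Mul(2, B), 2) = Mul(4, Pow(B, 2)))
Add(7527, Function('V')(b)) = Add(7527, Mul(4, Pow(33, 2))) = Add(7527, Mul(4, 1089)) = Add(7527, 4356) = 11883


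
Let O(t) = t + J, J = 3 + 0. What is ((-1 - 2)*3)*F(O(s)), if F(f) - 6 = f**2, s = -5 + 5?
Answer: -135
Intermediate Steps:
s = 0
J = 3
O(t) = 3 + t (O(t) = t + 3 = 3 + t)
F(f) = 6 + f**2
((-1 - 2)*3)*F(O(s)) = ((-1 - 2)*3)*(6 + (3 + 0)**2) = (-3*3)*(6 + 3**2) = -9*(6 + 9) = -9*15 = -135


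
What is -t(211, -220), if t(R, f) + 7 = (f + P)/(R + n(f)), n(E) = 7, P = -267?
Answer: 2013/218 ≈ 9.2339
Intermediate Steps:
t(R, f) = -7 + (-267 + f)/(7 + R) (t(R, f) = -7 + (f - 267)/(R + 7) = -7 + (-267 + f)/(7 + R))
-t(211, -220) = -(-316 - 220 - 7*211)/(7 + 211) = -(-316 - 220 - 1477)/218 = -(-2013)/218 = -1*(-2013/218) = 2013/218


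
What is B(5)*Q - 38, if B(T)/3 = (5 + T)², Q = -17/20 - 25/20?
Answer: -668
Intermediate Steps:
Q = -21/10 (Q = -17*1/20 - 25*1/20 = -17/20 - 5/4 = -21/10 ≈ -2.1000)
B(T) = 3*(5 + T)²
B(5)*Q - 38 = (3*(5 + 5)²)*(-21/10) - 38 = (3*10²)*(-21/10) - 38 = (3*100)*(-21/10) - 38 = 300*(-21/10) - 38 = -630 - 38 = -668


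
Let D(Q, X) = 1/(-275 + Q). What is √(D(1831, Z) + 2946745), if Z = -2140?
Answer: 3*√198179733441/778 ≈ 1716.6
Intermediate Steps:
√(D(1831, Z) + 2946745) = √(1/(-275 + 1831) + 2946745) = √(1/1556 + 2946745) = √(4585135221/1556) = 3*√198179733441/778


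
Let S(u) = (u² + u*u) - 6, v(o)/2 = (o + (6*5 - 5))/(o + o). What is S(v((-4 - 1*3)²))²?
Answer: 11930116/5764801 ≈ 2.0695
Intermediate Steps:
v(o) = (25 + o)/o (v(o) = 2*((o + (6*5 - 5))/(o + o)) = 2*((o + (30 - 5))/((2*o))) = 2*((o + 25)*(1/(2*o))) = 2*((25 + o)*(1/(2*o))) = 2*((25 + o)/(2*o)) = (25 + o)/o)
S(u) = -6 + 2*u² (S(u) = (u² + u²) - 6 = 2*u² - 6 = -6 + 2*u²)
S(v((-4 - 1*3)²))² = (-6 + 2*((25 + (-4 - 1*3)²)/((-4 - 1*3)²))²)² = (-6 + 2*((25 + (-4 - 3)²)/((-4 - 3)²))²)² = (-6 + 2*((25 + (-7)²)/((-7)²))²)² = (-6 + 2*((25 + 49)/49)²)² = (-6 + 2*((1/49)*74)²)² = (-6 + 2*(74/49)²)² = (-6 + 2*(5476/2401))² = (-6 + 10952/2401)² = (-3454/2401)² = 11930116/5764801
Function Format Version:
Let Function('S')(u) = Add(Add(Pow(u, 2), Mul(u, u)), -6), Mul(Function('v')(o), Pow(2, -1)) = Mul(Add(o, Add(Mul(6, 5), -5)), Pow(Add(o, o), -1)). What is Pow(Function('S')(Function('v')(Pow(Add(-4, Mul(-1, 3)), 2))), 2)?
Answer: Rational(11930116, 5764801) ≈ 2.0695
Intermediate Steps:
Function('v')(o) = Mul(Pow(o, -1), Add(25, o)) (Function('v')(o) = Mul(2, Mul(Add(o, Add(Mul(6, 5), -5)), Pow(Add(o, o), -1))) = Mul(2, Mul(Add(o, Add(30, -5)), Pow(Mul(2, o), -1))) = Mul(2, Mul(Add(o, 25), Mul(Rational(1, 2), Pow(o, -1)))) = Mul(2, Mul(Add(25, o), Mul(Rational(1, 2), Pow(o, -1)))) = Mul(2, Mul(Rational(1, 2), Pow(o, -1), Add(25, o))) = Mul(Pow(o, -1), Add(25, o)))
Function('S')(u) = Add(-6, Mul(2, Pow(u, 2))) (Function('S')(u) = Add(Add(Pow(u, 2), Pow(u, 2)), -6) = Add(Mul(2, Pow(u, 2)), -6) = Add(-6, Mul(2, Pow(u, 2))))
Pow(Function('S')(Function('v')(Pow(Add(-4, Mul(-1, 3)), 2))), 2) = Pow(Add(-6, Mul(2, Pow(Mul(Pow(Pow(Add(-4, Mul(-1, 3)), 2), -1), Add(25, Pow(Add(-4, Mul(-1, 3)), 2))), 2))), 2) = Pow(Add(-6, Mul(2, Pow(Mul(Pow(Pow(Add(-4, -3), 2), -1), Add(25, Pow(Add(-4, -3), 2))), 2))), 2) = Pow(Add(-6, Mul(2, Pow(Mul(Pow(Pow(-7, 2), -1), Add(25, Pow(-7, 2))), 2))), 2) = Pow(Add(-6, Mul(2, Pow(Mul(Pow(49, -1), Add(25, 49)), 2))), 2) = Pow(Add(-6, Mul(2, Pow(Mul(Rational(1, 49), 74), 2))), 2) = Pow(Add(-6, Mul(2, Pow(Rational(74, 49), 2))), 2) = Pow(Add(-6, Mul(2, Rational(5476, 2401))), 2) = Pow(Add(-6, Rational(10952, 2401)), 2) = Pow(Rational(-3454, 2401), 2) = Rational(11930116, 5764801)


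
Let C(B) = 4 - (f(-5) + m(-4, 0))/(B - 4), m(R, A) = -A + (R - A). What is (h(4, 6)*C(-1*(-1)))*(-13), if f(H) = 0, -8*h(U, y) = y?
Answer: 26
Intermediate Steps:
h(U, y) = -y/8
m(R, A) = R - 2*A
C(B) = 4 + 4/(-4 + B) (C(B) = 4 - (0 + (-4 - 2*0))/(B - 4) = 4 - (0 + (-4 + 0))/(-4 + B) = 4 - (0 - 4)/(-4 + B) = 4 - (-4)/(-4 + B) = 4 + 4/(-4 + B))
(h(4, 6)*C(-1*(-1)))*(-13) = ((-⅛*6)*(4*(-3 - 1*(-1))/(-4 - 1*(-1))))*(-13) = -3*(-3 + 1)/(-4 + 1)*(-13) = -3*(-2)/(-3)*(-13) = -3*(-1)*(-2)/3*(-13) = -¾*8/3*(-13) = -2*(-13) = 26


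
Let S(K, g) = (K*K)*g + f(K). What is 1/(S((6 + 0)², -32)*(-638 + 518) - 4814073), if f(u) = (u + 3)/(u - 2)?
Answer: 17/2761299 ≈ 6.1565e-6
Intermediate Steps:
f(u) = (3 + u)/(-2 + u)
S(K, g) = g*K² + (3 + K)/(-2 + K) (S(K, g) = (K*K)*g + (3 + K)/(-2 + K) = K²*g + (3 + K)/(-2 + K) = g*K² + (3 + K)/(-2 + K))
1/(S((6 + 0)², -32)*(-638 + 518) - 4814073) = 1/(((3 + (6 + 0)² - 32*((6 + 0)²)²*(-2 + (6 + 0)²))/(-2 + (6 + 0)²))*(-638 + 518) - 4814073) = 1/(((3 + 6² - 32*(6²)²*(-2 + 6²))/(-2 + 6²))*(-120) - 4814073) = 1/(((3 + 36 - 32*36²*(-2 + 36))/(-2 + 36))*(-120) - 4814073) = 1/(((3 + 36 - 32*1296*34)/34)*(-120) - 4814073) = 1/(((3 + 36 - 1410048)/34)*(-120) - 4814073) = 1/(((1/34)*(-1410009))*(-120) - 4814073) = 1/(-1410009/34*(-120) - 4814073) = 1/(84600540/17 - 4814073) = 1/(2761299/17) = 17/2761299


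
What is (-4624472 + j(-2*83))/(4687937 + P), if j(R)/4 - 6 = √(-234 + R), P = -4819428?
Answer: 4624448/131491 - 80*I/131491 ≈ 35.169 - 0.00060841*I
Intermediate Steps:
j(R) = 24 + 4*√(-234 + R)
(-4624472 + j(-2*83))/(4687937 + P) = (-4624472 + (24 + 4*√(-234 - 2*83)))/(4687937 - 4819428) = (-4624472 + (24 + 4*√(-234 - 166)))/(-131491) = (-4624472 + (24 + 4*√(-400)))*(-1/131491) = (-4624472 + (24 + 4*(20*I)))*(-1/131491) = (-4624472 + (24 + 80*I))*(-1/131491) = (-4624448 + 80*I)*(-1/131491) = 4624448/131491 - 80*I/131491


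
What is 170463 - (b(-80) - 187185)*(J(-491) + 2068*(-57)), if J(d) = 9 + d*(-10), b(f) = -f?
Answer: -21134649022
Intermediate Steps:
J(d) = 9 - 10*d
170463 - (b(-80) - 187185)*(J(-491) + 2068*(-57)) = 170463 - (-1*(-80) - 187185)*((9 - 10*(-491)) + 2068*(-57)) = 170463 - (80 - 187185)*((9 + 4910) - 117876) = 170463 - (-187105)*(4919 - 117876) = 170463 - (-187105)*(-112957) = 170463 - 1*21134819485 = 170463 - 21134819485 = -21134649022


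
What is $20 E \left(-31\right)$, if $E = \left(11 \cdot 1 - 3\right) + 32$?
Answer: $-24800$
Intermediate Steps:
$E = 40$ ($E = \left(11 - 3\right) + 32 = 8 + 32 = 40$)
$20 E \left(-31\right) = 20 \cdot 40 \left(-31\right) = 800 \left(-31\right) = -24800$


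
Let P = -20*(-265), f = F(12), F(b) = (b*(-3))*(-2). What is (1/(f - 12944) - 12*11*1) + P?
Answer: 66522495/12872 ≈ 5168.0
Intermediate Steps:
F(b) = 6*b (F(b) = -3*b*(-2) = 6*b)
f = 72 (f = 6*12 = 72)
P = 5300
(1/(f - 12944) - 12*11*1) + P = (1/(72 - 12944) - 12*11*1) + 5300 = (1/(-12872) - 132*1) + 5300 = (-1/12872 - 132) + 5300 = -1699105/12872 + 5300 = 66522495/12872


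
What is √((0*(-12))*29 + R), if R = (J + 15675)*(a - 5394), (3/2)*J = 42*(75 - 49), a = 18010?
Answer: 2*√51735062 ≈ 14385.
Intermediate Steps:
J = 728 (J = 2*(42*(75 - 49))/3 = 2*(42*26)/3 = (⅔)*1092 = 728)
R = 206940248 (R = (728 + 15675)*(18010 - 5394) = 16403*12616 = 206940248)
√((0*(-12))*29 + R) = √((0*(-12))*29 + 206940248) = √(0*29 + 206940248) = √(0 + 206940248) = √206940248 = 2*√51735062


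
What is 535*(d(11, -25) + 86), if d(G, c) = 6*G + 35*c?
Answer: -386805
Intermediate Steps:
535*(d(11, -25) + 86) = 535*((6*11 + 35*(-25)) + 86) = 535*((66 - 875) + 86) = 535*(-809 + 86) = 535*(-723) = -386805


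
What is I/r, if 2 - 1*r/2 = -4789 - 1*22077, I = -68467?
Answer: -68467/53736 ≈ -1.2741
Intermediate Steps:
r = 53736 (r = 4 - 2*(-4789 - 1*22077) = 4 - 2*(-4789 - 22077) = 4 - 2*(-26866) = 4 + 53732 = 53736)
I/r = -68467/53736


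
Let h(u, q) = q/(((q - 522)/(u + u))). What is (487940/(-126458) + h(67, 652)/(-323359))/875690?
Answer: -2565302642793/581882126940094175 ≈ -4.4086e-6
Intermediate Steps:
h(u, q) = 2*q*u/(-522 + q) (h(u, q) = q/(((-522 + q)/((2*u)))) = q/(((-522 + q)*(1/(2*u)))) = q/(((-522 + q)/(2*u))) = q*(2*u/(-522 + q)) = 2*q*u/(-522 + q))
(487940/(-126458) + h(67, 652)/(-323359))/875690 = (487940/(-126458) + (2*652*67/(-522 + 652))/(-323359))/875690 = (487940*(-1/126458) + (2*652*67/130)*(-1/323359))*(1/875690) = (-243970/63229 + (2*652*67*(1/130))*(-1/323359))*(1/875690) = (-243970/63229 + (43684/65)*(-1/323359))*(1/875690) = (-243970/63229 - 43684/21018335)*(1/875690) = -5130605285586/1328968303715*1/875690 = -2565302642793/581882126940094175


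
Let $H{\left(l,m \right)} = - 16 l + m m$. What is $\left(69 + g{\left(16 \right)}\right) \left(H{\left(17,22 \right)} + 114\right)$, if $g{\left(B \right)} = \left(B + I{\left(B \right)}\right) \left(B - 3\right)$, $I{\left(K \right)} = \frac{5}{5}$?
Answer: $94540$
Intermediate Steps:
$I{\left(K \right)} = 1$ ($I{\left(K \right)} = 5 \cdot \frac{1}{5} = 1$)
$H{\left(l,m \right)} = m^{2} - 16 l$ ($H{\left(l,m \right)} = - 16 l + m^{2} = m^{2} - 16 l$)
$g{\left(B \right)} = \left(1 + B\right) \left(-3 + B\right)$ ($g{\left(B \right)} = \left(B + 1\right) \left(B - 3\right) = \left(1 + B\right) \left(-3 + B\right)$)
$\left(69 + g{\left(16 \right)}\right) \left(H{\left(17,22 \right)} + 114\right) = \left(69 - \left(35 - 256\right)\right) \left(\left(22^{2} - 272\right) + 114\right) = \left(69 - -221\right) \left(\left(484 - 272\right) + 114\right) = \left(69 + 221\right) \left(212 + 114\right) = 290 \cdot 326 = 94540$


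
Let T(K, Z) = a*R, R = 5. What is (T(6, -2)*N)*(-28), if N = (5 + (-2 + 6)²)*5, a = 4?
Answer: -58800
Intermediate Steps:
T(K, Z) = 20 (T(K, Z) = 4*5 = 20)
N = 105 (N = (5 + 4²)*5 = (5 + 16)*5 = 21*5 = 105)
(T(6, -2)*N)*(-28) = (20*105)*(-28) = 2100*(-28) = -58800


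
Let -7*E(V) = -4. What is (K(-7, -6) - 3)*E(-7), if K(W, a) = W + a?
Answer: -64/7 ≈ -9.1429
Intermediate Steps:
E(V) = 4/7 (E(V) = -⅐*(-4) = 4/7)
(K(-7, -6) - 3)*E(-7) = ((-7 - 6) - 3)*(4/7) = (-13 - 3)*(4/7) = -16*4/7 = -64/7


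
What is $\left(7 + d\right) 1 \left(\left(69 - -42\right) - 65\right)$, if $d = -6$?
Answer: $46$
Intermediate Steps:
$\left(7 + d\right) 1 \left(\left(69 - -42\right) - 65\right) = \left(7 - 6\right) 1 \left(\left(69 - -42\right) - 65\right) = 1 \cdot 1 \left(\left(69 + 42\right) - 65\right) = 1 \left(111 - 65\right) = 1 \cdot 46 = 46$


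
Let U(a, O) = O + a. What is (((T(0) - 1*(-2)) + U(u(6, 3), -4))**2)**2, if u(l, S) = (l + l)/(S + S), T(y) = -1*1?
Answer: 1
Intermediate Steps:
T(y) = -1
u(l, S) = l/S (u(l, S) = (2*l)/((2*S)) = (2*l)*(1/(2*S)) = l/S)
(((T(0) - 1*(-2)) + U(u(6, 3), -4))**2)**2 = (((-1 - 1*(-2)) + (-4 + 6/3))**2)**2 = (((-1 + 2) + (-4 + 6*(1/3)))**2)**2 = ((1 + (-4 + 2))**2)**2 = ((1 - 2)**2)**2 = ((-1)**2)**2 = 1**2 = 1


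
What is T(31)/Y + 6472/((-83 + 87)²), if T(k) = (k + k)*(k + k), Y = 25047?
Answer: 20270711/50094 ≈ 404.65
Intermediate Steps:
T(k) = 4*k² (T(k) = (2*k)*(2*k) = 4*k²)
T(31)/Y + 6472/((-83 + 87)²) = (4*31²)/25047 + 6472/((-83 + 87)²) = (4*961)*(1/25047) + 6472/(4²) = 3844*(1/25047) + 6472/16 = 3844/25047 + 6472*(1/16) = 3844/25047 + 809/2 = 20270711/50094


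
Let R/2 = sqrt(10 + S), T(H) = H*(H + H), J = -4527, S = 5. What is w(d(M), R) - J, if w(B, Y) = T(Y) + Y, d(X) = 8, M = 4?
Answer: 4647 + 2*sqrt(15) ≈ 4654.8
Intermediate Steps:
T(H) = 2*H**2 (T(H) = H*(2*H) = 2*H**2)
R = 2*sqrt(15) (R = 2*sqrt(10 + 5) = 2*sqrt(15) ≈ 7.7460)
w(B, Y) = Y + 2*Y**2 (w(B, Y) = 2*Y**2 + Y = Y + 2*Y**2)
w(d(M), R) - J = (2*sqrt(15))*(1 + 2*(2*sqrt(15))) - 1*(-4527) = (2*sqrt(15))*(1 + 4*sqrt(15)) + 4527 = 2*sqrt(15)*(1 + 4*sqrt(15)) + 4527 = 4527 + 2*sqrt(15)*(1 + 4*sqrt(15))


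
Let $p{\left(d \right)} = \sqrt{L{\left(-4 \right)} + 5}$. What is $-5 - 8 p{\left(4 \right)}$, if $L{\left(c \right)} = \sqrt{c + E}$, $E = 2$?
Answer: $-5 - 8 \sqrt{5 + i \sqrt{2}} \approx -23.063 - 2.5054 i$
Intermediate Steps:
$L{\left(c \right)} = \sqrt{2 + c}$ ($L{\left(c \right)} = \sqrt{c + 2} = \sqrt{2 + c}$)
$p{\left(d \right)} = \sqrt{5 + i \sqrt{2}}$ ($p{\left(d \right)} = \sqrt{\sqrt{2 - 4} + 5} = \sqrt{\sqrt{-2} + 5} = \sqrt{i \sqrt{2} + 5} = \sqrt{5 + i \sqrt{2}}$)
$-5 - 8 p{\left(4 \right)} = -5 - 8 \sqrt{5 + i \sqrt{2}}$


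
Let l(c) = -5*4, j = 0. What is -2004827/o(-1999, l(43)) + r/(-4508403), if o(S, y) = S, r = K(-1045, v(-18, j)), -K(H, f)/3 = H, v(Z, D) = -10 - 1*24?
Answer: 3012853931472/3004099199 ≈ 1002.9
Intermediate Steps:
v(Z, D) = -34 (v(Z, D) = -10 - 24 = -34)
K(H, f) = -3*H
l(c) = -20
r = 3135 (r = -3*(-1045) = 3135)
-2004827/o(-1999, l(43)) + r/(-4508403) = -2004827/(-1999) + 3135/(-4508403) = -2004827*(-1/1999) + 3135*(-1/4508403) = 2004827/1999 - 1045/1502801 = 3012853931472/3004099199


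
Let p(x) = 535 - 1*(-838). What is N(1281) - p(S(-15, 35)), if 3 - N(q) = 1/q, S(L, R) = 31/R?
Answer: -1754971/1281 ≈ -1370.0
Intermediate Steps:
N(q) = 3 - 1/q
p(x) = 1373 (p(x) = 535 + 838 = 1373)
N(1281) - p(S(-15, 35)) = (3 - 1/1281) - 1*1373 = (3 - 1*1/1281) - 1373 = (3 - 1/1281) - 1373 = 3842/1281 - 1373 = -1754971/1281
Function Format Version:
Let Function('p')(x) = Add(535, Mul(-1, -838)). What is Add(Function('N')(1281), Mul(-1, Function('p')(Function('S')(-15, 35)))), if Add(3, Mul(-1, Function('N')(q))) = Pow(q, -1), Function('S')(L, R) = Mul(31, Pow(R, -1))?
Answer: Rational(-1754971, 1281) ≈ -1370.0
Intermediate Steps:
Function('N')(q) = Add(3, Mul(-1, Pow(q, -1)))
Function('p')(x) = 1373 (Function('p')(x) = Add(535, 838) = 1373)
Add(Function('N')(1281), Mul(-1, Function('p')(Function('S')(-15, 35)))) = Add(Add(3, Mul(-1, Pow(1281, -1))), Mul(-1, 1373)) = Add(Add(3, Mul(-1, Rational(1, 1281))), -1373) = Add(Add(3, Rational(-1, 1281)), -1373) = Add(Rational(3842, 1281), -1373) = Rational(-1754971, 1281)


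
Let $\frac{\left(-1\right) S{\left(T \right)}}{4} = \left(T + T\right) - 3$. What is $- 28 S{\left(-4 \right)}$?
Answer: $-1232$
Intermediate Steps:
$S{\left(T \right)} = 12 - 8 T$ ($S{\left(T \right)} = - 4 \left(\left(T + T\right) - 3\right) = - 4 \left(2 T - 3\right) = - 4 \left(-3 + 2 T\right) = 12 - 8 T$)
$- 28 S{\left(-4 \right)} = - 28 \left(12 - -32\right) = - 28 \left(12 + 32\right) = \left(-28\right) 44 = -1232$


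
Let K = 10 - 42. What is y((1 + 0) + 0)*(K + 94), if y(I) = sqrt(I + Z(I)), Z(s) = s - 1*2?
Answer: 0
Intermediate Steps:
K = -32
Z(s) = -2 + s (Z(s) = s - 2 = -2 + s)
y(I) = sqrt(-2 + 2*I) (y(I) = sqrt(I + (-2 + I)) = sqrt(-2 + 2*I))
y((1 + 0) + 0)*(K + 94) = sqrt(-2 + 2*((1 + 0) + 0))*(-32 + 94) = sqrt(-2 + 2*(1 + 0))*62 = sqrt(-2 + 2*1)*62 = sqrt(-2 + 2)*62 = sqrt(0)*62 = 0*62 = 0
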